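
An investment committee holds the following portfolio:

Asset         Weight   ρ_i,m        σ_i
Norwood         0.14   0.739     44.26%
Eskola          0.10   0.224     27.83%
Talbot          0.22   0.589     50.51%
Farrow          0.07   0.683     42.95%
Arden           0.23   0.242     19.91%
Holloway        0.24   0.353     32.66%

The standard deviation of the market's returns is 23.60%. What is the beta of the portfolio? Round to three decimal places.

0.749

β_Norwood = 0.739 × 44.26% / 23.60% = 1.3859
β_Eskola = 0.224 × 27.83% / 23.60% = 0.2641
β_Talbot = 0.589 × 50.51% / 23.60% = 1.2606
β_Farrow = 0.683 × 42.95% / 23.60% = 1.2430
β_Arden = 0.242 × 19.91% / 23.60% = 0.2042
β_Holloway = 0.353 × 32.66% / 23.60% = 0.4885
β_P = Σ w_i β_i = 0.14×1.3859 + 0.10×0.2641 + 0.22×1.2606 + 0.07×1.2430 + 0.23×0.2042 + 0.24×0.4885 = 0.7490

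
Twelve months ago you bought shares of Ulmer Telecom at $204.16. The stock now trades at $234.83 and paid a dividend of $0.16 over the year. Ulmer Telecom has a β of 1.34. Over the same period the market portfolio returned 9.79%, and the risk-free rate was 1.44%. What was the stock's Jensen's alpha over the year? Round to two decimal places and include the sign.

+2.47%

Realised HPR = (P1 + D1 − P0) / P0 = (234.83 + 0.16 − 204.16) / 204.16 = 30.83 / 204.16 = 15.1009%
MRP = 9.79% − 1.44% = 8.35%
CAPM required = R_f + β·MRP = 1.44% + 1.34 × 8.35% = 12.6290%
α = realised − required = 15.1009% − 12.6290% = +2.47%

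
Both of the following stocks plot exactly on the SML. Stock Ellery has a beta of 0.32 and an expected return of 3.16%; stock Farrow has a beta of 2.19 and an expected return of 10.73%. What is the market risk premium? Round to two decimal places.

4.05%

Both satisfy E(R) = R_f + β·MRP, so the slope of the SML is
MRP = (10.73% − 3.16%) / (2.19 − 0.32) = 7.57% / 1.87 = 4.0481%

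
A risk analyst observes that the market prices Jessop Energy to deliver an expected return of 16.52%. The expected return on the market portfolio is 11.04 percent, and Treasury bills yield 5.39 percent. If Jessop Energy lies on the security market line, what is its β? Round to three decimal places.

1.970

MRP = 11.04% − 5.39% = 5.65%
β = (E(R) − R_f) / MRP = (16.52% − 5.39%) / 5.65% = 11.13% / 5.65% = 1.970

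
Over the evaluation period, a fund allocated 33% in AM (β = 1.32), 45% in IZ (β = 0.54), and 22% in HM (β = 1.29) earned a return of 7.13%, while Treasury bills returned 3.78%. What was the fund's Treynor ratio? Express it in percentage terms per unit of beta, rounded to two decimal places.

3.48%

β_P = 0.33×1.32 + 0.45×0.54 + 0.22×1.29 = 0.9624
Treynor = (R_P − R_f) / β_P = (7.13% − 3.78%) / 0.9624 = 3.35% / 0.9624 = 3.48%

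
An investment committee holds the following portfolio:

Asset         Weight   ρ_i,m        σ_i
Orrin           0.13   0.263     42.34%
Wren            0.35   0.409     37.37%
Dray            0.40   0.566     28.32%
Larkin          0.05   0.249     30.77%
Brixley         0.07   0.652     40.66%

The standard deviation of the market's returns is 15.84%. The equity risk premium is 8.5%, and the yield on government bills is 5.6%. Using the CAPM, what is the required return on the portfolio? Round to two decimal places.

β_Orrin = 0.263 × 42.34% / 15.84% = 0.7030
β_Wren = 0.409 × 37.37% / 15.84% = 0.9649
β_Dray = 0.566 × 28.32% / 15.84% = 1.0119
β_Larkin = 0.249 × 30.77% / 15.84% = 0.4837
β_Brixley = 0.652 × 40.66% / 15.84% = 1.6736
β_P = Σ w_i β_i = 0.13×0.7030 + 0.35×0.9649 + 0.40×1.0119 + 0.05×0.4837 + 0.07×1.6736 = 0.9752
E(R_P) = R_f + β_P × MRP = 5.6% + 0.9752 × 8.5% = 13.89%

13.89%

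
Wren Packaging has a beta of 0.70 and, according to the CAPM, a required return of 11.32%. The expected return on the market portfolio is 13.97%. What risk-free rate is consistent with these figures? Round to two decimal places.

5.14%

E(R) = R_f + β(E(R_m) − R_f) = R_f(1 − β) + β·E(R_m)
11.32% = R_f × (1 − 0.70) + 0.70 × 13.97%
11.32% = R_f × 0.30 + 9.7790%
R_f = (11.32% − 9.7790%) / 0.30 = 5.14%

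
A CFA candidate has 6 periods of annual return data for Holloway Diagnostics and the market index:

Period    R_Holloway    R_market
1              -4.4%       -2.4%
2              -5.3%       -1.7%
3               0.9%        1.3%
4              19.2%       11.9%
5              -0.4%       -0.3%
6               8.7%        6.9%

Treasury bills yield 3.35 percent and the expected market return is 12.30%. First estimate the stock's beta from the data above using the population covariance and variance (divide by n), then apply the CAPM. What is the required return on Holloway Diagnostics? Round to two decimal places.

Mean R_i = (-4.4 − 5.3 + 0.9 + 19.2 − 0.4 + 8.7) / 6 = 3.1167%
Mean R_m = (-2.4 − 1.7 + 1.3 + 11.9 − 0.3 + 6.9) / 6 = 2.6167%
Σ(R_i − R̄_i)(R_m − R̄_m) = 260.4383  ⇒  Cov = 260.4383 / 6 = 43.4064
Σ(R_m − R̄_m)² = 158.5683  ⇒  Var(R_m) = 158.5683 / 6 = 26.4281
β = Cov / Var(R_m) = 43.4064 / 26.4281 = 1.6424
MRP = 12.30% − 3.35% = 8.95%
E(R) = R_f + β × MRP = 3.35% + 1.6424 × 8.95% = 18.05%

18.05%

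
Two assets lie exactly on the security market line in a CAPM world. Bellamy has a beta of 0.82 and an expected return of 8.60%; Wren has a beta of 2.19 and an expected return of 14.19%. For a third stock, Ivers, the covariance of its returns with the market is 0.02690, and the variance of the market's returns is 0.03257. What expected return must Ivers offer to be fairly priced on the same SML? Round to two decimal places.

MRP = (14.19% − 8.60%) / (2.19 − 0.82) = 4.0803%
R_f = 8.60% − 0.82 × 4.0803% = 5.2542%
β_Ivers = Cov / Var(R_m) = 0.02690 / 0.03257 = 0.8259
E(R_Ivers) = R_f + β × MRP = 5.2542% + 0.8259 × 4.0803% = 8.62%

8.62%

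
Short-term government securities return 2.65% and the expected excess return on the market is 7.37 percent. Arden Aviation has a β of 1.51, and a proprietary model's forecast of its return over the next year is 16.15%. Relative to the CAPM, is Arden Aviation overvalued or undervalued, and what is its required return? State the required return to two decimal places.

Required return = R_f + β·MRP = 2.65% + 1.51 × 7.37% = 13.78%
Forecast 16.15% > required 13.78% → the stock plots above the SML → undervalued.

Undervalued; required return 13.78%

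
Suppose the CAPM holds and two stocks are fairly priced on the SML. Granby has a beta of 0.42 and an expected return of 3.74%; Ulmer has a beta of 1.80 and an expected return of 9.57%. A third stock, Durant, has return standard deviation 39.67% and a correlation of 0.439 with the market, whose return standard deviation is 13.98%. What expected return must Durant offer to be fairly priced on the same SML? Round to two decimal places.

7.23%

MRP = (9.57% − 3.74%) / (1.80 − 0.42) = 4.2246%
R_f = 3.74% − 0.42 × 4.2246% = 1.9657%
β_Durant = ρ·σ_i/σ_m = 0.439 × 39.67 / 13.98 = 1.2457
E(R_Durant) = R_f + β × MRP = 1.9657% + 1.2457 × 4.2246% = 7.23%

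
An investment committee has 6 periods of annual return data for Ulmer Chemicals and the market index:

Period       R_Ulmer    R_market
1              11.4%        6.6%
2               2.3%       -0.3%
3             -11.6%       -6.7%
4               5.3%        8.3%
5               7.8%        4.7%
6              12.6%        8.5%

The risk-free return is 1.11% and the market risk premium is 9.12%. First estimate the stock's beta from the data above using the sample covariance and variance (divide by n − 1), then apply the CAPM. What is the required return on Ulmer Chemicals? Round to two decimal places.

Mean R_i = (11.4 + 2.3 − 11.6 + 5.3 + 7.8 + 12.6) / 6 = 4.6333%
Mean R_m = (6.6 − 0.3 − 6.7 + 8.3 + 4.7 + 8.5) / 6 = 3.5167%
Σ(R_i − R̄_i)(R_m − R̄_m) = 242.2567  ⇒  Cov = 242.2567 / 5 = 48.4513
Σ(R_m − R̄_m)² = 177.5683  ⇒  Var(R_m) = 177.5683 / 5 = 35.5137
β = Cov / Var(R_m) = 48.4513 / 35.5137 = 1.3643
E(R) = R_f + β × MRP = 1.11% + 1.3643 × 9.12% = 13.55%

13.55%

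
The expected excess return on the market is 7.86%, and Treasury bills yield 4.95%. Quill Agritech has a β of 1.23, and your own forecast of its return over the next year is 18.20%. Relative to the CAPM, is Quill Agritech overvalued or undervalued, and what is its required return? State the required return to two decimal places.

Required return = R_f + β·MRP = 4.95% + 1.23 × 7.86% = 14.62%
Forecast 18.20% > required 14.62% → the stock plots above the SML → undervalued.

Undervalued; required return 14.62%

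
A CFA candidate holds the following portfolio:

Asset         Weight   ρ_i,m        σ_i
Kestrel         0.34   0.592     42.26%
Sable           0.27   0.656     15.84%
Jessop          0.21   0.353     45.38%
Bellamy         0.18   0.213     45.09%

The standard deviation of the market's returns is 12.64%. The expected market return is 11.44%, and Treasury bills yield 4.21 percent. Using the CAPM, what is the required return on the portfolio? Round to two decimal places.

β_Kestrel = 0.592 × 42.26% / 12.64% = 1.9793
β_Sable = 0.656 × 15.84% / 12.64% = 0.8221
β_Jessop = 0.353 × 45.38% / 12.64% = 1.2673
β_Bellamy = 0.213 × 45.09% / 12.64% = 0.7598
β_P = Σ w_i β_i = 0.34×1.9793 + 0.27×0.8221 + 0.21×1.2673 + 0.18×0.7598 = 1.2978
MRP = 11.44% − 4.21% = 7.23%
E(R_P) = R_f + β_P × MRP = 4.21% + 1.2978 × 7.23% = 13.59%

13.59%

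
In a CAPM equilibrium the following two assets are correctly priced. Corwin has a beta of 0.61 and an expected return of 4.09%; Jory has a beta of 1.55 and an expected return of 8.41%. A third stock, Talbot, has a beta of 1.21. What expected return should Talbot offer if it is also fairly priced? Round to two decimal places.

MRP (SML slope) = (8.41% − 4.09%) / (1.55 − 0.61) = 4.32% / 0.94 = 4.5957%
R_f (intercept) = 4.09% − 0.61 × 4.5957% = 1.2866%
E(R_Talbot) = R_f + β × MRP = 1.2866% + 1.21 × 4.5957% = 6.85%

6.85%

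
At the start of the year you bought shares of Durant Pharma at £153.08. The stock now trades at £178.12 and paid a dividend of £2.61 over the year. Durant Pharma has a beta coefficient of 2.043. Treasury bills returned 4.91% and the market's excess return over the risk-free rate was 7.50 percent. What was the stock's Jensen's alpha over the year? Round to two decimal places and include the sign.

Realised HPR = (P1 + D1 − P0) / P0 = (178.12 + 2.61 − 153.08) / 153.08 = 27.65 / 153.08 = 18.0625%
CAPM required = R_f + β·MRP = 4.91% + 2.043 × 7.50% = 20.23250%
α = realised − required = 18.0625% − 20.23250% = -2.17%

-2.17%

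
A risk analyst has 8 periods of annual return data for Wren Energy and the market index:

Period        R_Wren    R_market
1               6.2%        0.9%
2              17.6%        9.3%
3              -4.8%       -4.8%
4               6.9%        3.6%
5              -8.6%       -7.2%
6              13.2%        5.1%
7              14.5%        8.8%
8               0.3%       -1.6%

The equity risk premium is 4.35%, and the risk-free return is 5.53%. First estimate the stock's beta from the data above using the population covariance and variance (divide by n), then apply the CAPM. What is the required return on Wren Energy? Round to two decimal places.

Mean R_i = (6.2 + 17.6 − 4.8 + 6.9 − 8.6 + 13.2 + 14.5 + 0.3) / 8 = 5.6625%
Mean R_m = (0.9 + 9.3 − 4.8 + 3.6 − 7.2 + 5.1 + 8.8 − 1.6) / 8 = 1.7625%
Σ(R_i − R̄_i)(R_m − R̄_m) = 393.6588  ⇒  Cov = 393.6588 / 8 = 49.2074
Σ(R_m − R̄_m)² = 256.2988  ⇒  Var(R_m) = 256.2988 / 8 = 32.0374
β = Cov / Var(R_m) = 49.2074 / 32.0374 = 1.5359
E(R) = R_f + β × MRP = 5.53% + 1.5359 × 4.35% = 12.21%

12.21%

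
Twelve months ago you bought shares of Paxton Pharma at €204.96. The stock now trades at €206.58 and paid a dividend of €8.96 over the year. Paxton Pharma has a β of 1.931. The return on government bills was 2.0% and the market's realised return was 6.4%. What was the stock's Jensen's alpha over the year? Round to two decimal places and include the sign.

Realised HPR = (P1 + D1 − P0) / P0 = (206.58 + 8.96 − 204.96) / 204.96 = 10.58 / 204.96 = 5.1620%
MRP = 6.4% − 2.0% = 4.40%
CAPM required = R_f + β·MRP = 2.0% + 1.931 × 4.4% = 10.4964%
α = realised − required = 5.1620% − 10.4964% = -5.33%

-5.33%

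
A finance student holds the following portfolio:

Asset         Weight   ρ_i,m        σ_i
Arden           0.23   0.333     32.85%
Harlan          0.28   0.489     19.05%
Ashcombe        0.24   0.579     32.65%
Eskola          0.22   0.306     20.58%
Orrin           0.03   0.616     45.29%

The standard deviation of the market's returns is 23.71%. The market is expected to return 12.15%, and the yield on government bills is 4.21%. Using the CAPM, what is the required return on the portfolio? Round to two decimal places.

β_Arden = 0.333 × 32.85% / 23.71% = 0.4614
β_Harlan = 0.489 × 19.05% / 23.71% = 0.3929
β_Ashcombe = 0.579 × 32.65% / 23.71% = 0.7973
β_Eskola = 0.306 × 20.58% / 23.71% = 0.2656
β_Orrin = 0.616 × 45.29% / 23.71% = 1.1767
β_P = Σ w_i β_i = 0.23×0.4614 + 0.28×0.3929 + 0.24×0.7973 + 0.22×0.2656 + 0.03×1.1767 = 0.5012
MRP = 12.15% − 4.21% = 7.94%
E(R_P) = R_f + β_P × MRP = 4.21% + 0.5012 × 7.94% = 8.19%

8.19%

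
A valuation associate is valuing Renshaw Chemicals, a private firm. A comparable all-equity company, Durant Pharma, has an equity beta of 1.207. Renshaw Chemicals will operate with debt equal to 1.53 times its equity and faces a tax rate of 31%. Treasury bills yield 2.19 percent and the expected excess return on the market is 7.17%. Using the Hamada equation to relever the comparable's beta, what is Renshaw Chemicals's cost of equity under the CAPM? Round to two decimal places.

β_L = β_U × [1 + (1 − t)(D/E)] = 1.207 × [1 + (1 − 0.31) × 1.53]
    = 1.207 × [1 + 0.69 × 1.53] = 1.207 × 2.0557 = 2.4812
E(R) = R_f + β_L × MRP = 2.19% + 2.4812 × 7.17% = 19.98%

19.98%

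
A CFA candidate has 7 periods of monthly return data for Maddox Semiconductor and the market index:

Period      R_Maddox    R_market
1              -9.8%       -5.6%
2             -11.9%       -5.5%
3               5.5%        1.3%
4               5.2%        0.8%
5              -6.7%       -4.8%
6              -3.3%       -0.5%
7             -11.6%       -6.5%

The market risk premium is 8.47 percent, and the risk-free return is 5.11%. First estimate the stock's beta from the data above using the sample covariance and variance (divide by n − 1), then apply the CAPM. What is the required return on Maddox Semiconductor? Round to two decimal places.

23.13%

Mean R_i = (-9.8 − 11.9 + 5.5 + 5.2 − 6.7 − 3.3 − 11.6) / 7 = -4.6571%
Mean R_m = (-5.6 − 5.5 + 1.3 + 0.8 − 4.8 − 0.5 − 6.5) / 7 = -2.9714%
Σ(R_i − R̄_i)(R_m − R̄_m) = 143.9814  ⇒  Cov = 143.9814 / 6 = 23.9969
Σ(R_m − R̄_m)² = 67.6743  ⇒  Var(R_m) = 67.6743 / 6 = 11.2791
β = Cov / Var(R_m) = 23.9969 / 11.2791 = 2.1276
E(R) = R_f + β × MRP = 5.11% + 2.1276 × 8.47% = 23.13%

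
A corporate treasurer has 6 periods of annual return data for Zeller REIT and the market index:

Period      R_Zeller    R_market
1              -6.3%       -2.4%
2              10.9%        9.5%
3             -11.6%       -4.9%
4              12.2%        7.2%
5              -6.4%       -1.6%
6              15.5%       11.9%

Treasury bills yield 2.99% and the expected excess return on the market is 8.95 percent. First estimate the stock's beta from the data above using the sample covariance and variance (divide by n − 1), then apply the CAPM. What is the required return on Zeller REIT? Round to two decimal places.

17.63%

Mean R_i = (-6.3 + 10.9 − 11.6 + 12.2 − 6.4 + 15.5) / 6 = 2.3833%
Mean R_m = (-2.4 + 9.5 − 4.9 + 7.2 − 1.6 + 11.9) / 6 = 3.2833%
Σ(R_i − R̄_i)(R_m − R̄_m) = 411.0883  ⇒  Cov = 411.0883 / 5 = 82.2177
Σ(R_m − R̄_m)² = 251.3483  ⇒  Var(R_m) = 251.3483 / 5 = 50.2697
β = Cov / Var(R_m) = 82.2177 / 50.2697 = 1.6355
E(R) = R_f + β × MRP = 2.99% + 1.6355 × 8.95% = 17.63%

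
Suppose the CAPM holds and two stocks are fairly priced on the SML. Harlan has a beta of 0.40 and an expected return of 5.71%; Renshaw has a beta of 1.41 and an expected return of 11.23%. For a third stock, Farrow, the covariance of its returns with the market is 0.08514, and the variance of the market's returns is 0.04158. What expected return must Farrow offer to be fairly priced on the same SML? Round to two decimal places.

14.71%

MRP = (11.23% − 5.71%) / (1.41 − 0.40) = 5.4653%
R_f = 5.71% − 0.40 × 5.4653% = 3.5239%
β_Farrow = Cov / Var(R_m) = 0.08514 / 0.04158 = 2.0476
E(R_Farrow) = R_f + β × MRP = 3.5239% + 2.0476 × 5.4653% = 14.71%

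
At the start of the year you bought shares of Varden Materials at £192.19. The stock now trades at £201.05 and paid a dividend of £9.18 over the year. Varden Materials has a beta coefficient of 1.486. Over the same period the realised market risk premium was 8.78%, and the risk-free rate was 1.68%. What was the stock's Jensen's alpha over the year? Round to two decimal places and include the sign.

Realised HPR = (P1 + D1 − P0) / P0 = (201.05 + 9.18 − 192.19) / 192.19 = 18.04 / 192.19 = 9.3865%
CAPM required = R_f + β·MRP = 1.68% + 1.486 × 8.78% = 14.72708%
α = realised − required = 9.3865% − 14.72708% = -5.34%

-5.34%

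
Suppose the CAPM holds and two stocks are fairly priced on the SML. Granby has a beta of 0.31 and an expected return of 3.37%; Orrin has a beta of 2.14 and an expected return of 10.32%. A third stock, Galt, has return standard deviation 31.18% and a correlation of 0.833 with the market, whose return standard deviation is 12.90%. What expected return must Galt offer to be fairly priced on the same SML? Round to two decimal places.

MRP = (10.32% − 3.37%) / (2.14 − 0.31) = 3.7978%
R_f = 3.37% − 0.31 × 3.7978% = 2.1927%
β_Galt = ρ·σ_i/σ_m = 0.833 × 31.18 / 12.90 = 2.0134
E(R_Galt) = R_f + β × MRP = 2.1927% + 2.0134 × 3.7978% = 9.84%

9.84%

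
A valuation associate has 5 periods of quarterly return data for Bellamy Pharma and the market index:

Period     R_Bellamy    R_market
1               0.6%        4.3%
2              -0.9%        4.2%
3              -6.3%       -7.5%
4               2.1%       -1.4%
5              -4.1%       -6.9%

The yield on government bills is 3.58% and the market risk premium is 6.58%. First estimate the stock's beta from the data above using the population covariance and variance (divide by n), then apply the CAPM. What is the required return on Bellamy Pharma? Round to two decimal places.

Mean R_i = (0.6 − 0.9 − 6.3 + 2.1 − 4.1) / 5 = -1.7200%
Mean R_m = (4.3 + 4.2 − 7.5 − 1.4 − 6.9) / 5 = -1.4600%
Σ(R_i − R̄_i)(R_m − R̄_m) = 58.8440  ⇒  Cov = 58.8440 / 5 = 11.7688
Σ(R_m − R̄_m)² = 131.2920  ⇒  Var(R_m) = 131.2920 / 5 = 26.2584
β = Cov / Var(R_m) = 11.7688 / 26.2584 = 0.4482
E(R) = R_f + β × MRP = 3.58% + 0.4482 × 6.58% = 6.53%

6.53%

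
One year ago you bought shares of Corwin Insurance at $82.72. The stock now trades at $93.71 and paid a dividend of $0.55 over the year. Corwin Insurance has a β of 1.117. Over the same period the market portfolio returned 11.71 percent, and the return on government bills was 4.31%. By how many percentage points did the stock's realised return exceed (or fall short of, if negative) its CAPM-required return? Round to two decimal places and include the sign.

+1.37%

Realised HPR = (P1 + D1 − P0) / P0 = (93.71 + 0.55 − 82.72) / 82.72 = 11.54 / 82.72 = 13.9507%
MRP = 11.71% − 4.31% = 7.40%
CAPM required = R_f + β·MRP = 4.31% + 1.117 × 7.40% = 12.57580%
α = realised − required = 13.9507% − 12.57580% = +1.37%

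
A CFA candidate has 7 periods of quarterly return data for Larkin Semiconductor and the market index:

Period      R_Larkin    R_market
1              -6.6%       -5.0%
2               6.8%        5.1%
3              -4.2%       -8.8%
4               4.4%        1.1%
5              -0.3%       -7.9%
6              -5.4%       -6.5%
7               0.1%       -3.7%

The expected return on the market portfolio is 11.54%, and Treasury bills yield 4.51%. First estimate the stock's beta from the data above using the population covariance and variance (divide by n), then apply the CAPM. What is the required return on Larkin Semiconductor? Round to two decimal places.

Mean R_i = (-6.6 + 6.8 − 4.2 + 4.4 − 0.3 − 5.4 + 0.1) / 7 = -0.7429%
Mean R_m = (-5.0 + 5.1 − 8.8 + 1.1 − 7.9 − 6.5 − 3.7) / 7 = -3.6714%
Σ(R_i − R̄_i)(R_m − R̄_m) = 127.4886  ⇒  Cov = 127.4886 / 7 = 18.2127
Σ(R_m − R̄_m)² = 153.6543  ⇒  Var(R_m) = 153.6543 / 7 = 21.9506
β = Cov / Var(R_m) = 18.2127 / 21.9506 = 0.8297
MRP = 11.54% − 4.51% = 7.03%
E(R) = R_f + β × MRP = 4.51% + 0.8297 × 7.03% = 10.34%

10.34%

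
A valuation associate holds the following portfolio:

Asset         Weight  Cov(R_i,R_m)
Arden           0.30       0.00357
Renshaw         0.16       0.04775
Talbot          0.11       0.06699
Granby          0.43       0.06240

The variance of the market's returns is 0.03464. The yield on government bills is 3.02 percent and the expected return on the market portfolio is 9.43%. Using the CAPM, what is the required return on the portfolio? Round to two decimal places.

β_Arden = 0.00357 / 0.03464 = 0.1031
β_Renshaw = 0.04775 / 0.03464 = 1.3785
β_Talbot = 0.06699 / 0.03464 = 1.9339
β_Granby = 0.06240 / 0.03464 = 1.8014
β_P = Σ w_i β_i = 0.30×0.1031 + 0.16×1.3785 + 0.11×1.9339 + 0.43×1.8014 = 1.2388
MRP = 9.43% − 3.02% = 6.41%
E(R_P) = R_f + β_P × MRP = 3.02% + 1.2388 × 6.41% = 10.96%

10.96%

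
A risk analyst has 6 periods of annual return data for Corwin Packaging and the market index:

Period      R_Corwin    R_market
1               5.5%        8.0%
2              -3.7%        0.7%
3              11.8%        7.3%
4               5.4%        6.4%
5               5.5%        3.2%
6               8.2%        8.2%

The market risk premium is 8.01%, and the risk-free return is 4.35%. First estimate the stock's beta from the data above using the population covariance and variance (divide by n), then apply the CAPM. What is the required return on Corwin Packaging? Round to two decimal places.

Mean R_i = (5.5 − 3.7 + 11.8 + 5.4 + 5.5 + 8.2) / 6 = 5.4500%
Mean R_m = (8.0 + 0.7 + 7.3 + 6.4 + 3.2 + 8.2) / 6 = 5.6333%
Σ(R_i − R̄_i)(R_m − R̄_m) = 62.7400  ⇒  Cov = 62.7400 / 6 = 10.4567
Σ(R_m − R̄_m)² = 45.8133  ⇒  Var(R_m) = 45.8133 / 6 = 7.6356
β = Cov / Var(R_m) = 10.4567 / 7.6356 = 1.3695
E(R) = R_f + β × MRP = 4.35% + 1.3695 × 8.01% = 15.32%

15.32%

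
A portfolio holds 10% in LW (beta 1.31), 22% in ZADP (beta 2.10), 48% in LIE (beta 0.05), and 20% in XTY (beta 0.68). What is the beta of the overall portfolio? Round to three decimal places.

β_P = Σ w_i β_i = 0.10×1.31 + 0.22×2.10 + 0.48×0.05 + 0.20×0.68 = 0.7530

0.753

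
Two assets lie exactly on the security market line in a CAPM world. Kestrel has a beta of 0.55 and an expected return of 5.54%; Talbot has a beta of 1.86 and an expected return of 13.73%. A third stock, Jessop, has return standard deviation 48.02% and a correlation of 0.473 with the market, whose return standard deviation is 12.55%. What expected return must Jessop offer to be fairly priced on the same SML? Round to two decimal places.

13.42%

MRP = (13.73% − 5.54%) / (1.86 − 0.55) = 6.2519%
R_f = 5.54% − 0.55 × 6.2519% = 2.1015%
β_Jessop = ρ·σ_i/σ_m = 0.473 × 48.02 / 12.55 = 1.8098
E(R_Jessop) = R_f + β × MRP = 2.1015% + 1.8098 × 6.2519% = 13.42%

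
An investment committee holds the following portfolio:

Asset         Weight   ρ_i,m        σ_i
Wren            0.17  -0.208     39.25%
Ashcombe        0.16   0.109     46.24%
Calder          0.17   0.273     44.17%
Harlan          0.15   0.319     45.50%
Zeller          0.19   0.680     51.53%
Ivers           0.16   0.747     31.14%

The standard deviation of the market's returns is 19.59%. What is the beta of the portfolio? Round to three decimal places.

0.716

β_Wren = -0.208 × 39.25% / 19.59% = -0.4167
β_Ashcombe = 0.109 × 46.24% / 19.59% = 0.2573
β_Calder = 0.273 × 44.17% / 19.59% = 0.6155
β_Harlan = 0.319 × 45.50% / 19.59% = 0.7409
β_Zeller = 0.680 × 51.53% / 19.59% = 1.7887
β_Ivers = 0.747 × 31.14% / 19.59% = 1.1874
β_P = Σ w_i β_i = 0.17×-0.4167 + 0.16×0.2573 + 0.17×0.6155 + 0.15×0.7409 + 0.19×1.7887 + 0.16×1.1874 = 0.7159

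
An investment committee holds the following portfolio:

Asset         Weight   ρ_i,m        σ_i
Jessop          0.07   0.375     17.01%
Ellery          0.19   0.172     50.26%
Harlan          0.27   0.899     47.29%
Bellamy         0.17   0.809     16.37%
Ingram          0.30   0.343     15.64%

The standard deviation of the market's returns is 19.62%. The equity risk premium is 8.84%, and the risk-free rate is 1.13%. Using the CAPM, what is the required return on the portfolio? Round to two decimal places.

8.98%

β_Jessop = 0.375 × 17.01% / 19.62% = 0.3251
β_Ellery = 0.172 × 50.26% / 19.62% = 0.4406
β_Harlan = 0.899 × 47.29% / 19.62% = 2.1669
β_Bellamy = 0.809 × 16.37% / 19.62% = 0.6750
β_Ingram = 0.343 × 15.64% / 19.62% = 0.2734
β_P = Σ w_i β_i = 0.07×0.3251 + 0.19×0.4406 + 0.27×2.1669 + 0.17×0.6750 + 0.30×0.2734 = 0.8883
E(R_P) = R_f + β_P × MRP = 1.13% + 0.8883 × 8.84% = 8.98%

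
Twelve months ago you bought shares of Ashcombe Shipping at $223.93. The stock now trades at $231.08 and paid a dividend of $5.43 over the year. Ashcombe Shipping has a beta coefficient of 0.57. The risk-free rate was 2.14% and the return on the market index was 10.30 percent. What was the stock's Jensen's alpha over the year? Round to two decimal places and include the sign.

Realised HPR = (P1 + D1 − P0) / P0 = (231.08 + 5.43 − 223.93) / 223.93 = 12.58 / 223.93 = 5.6178%
MRP = 10.30% − 2.14% = 8.16%
CAPM required = R_f + β·MRP = 2.14% + 0.57 × 8.16% = 6.7912%
α = realised − required = 5.6178% − 6.7912% = -1.17%

-1.17%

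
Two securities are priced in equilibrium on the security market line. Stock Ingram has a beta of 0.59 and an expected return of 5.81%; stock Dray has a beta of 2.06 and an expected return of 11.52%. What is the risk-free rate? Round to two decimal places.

Both satisfy E(R) = R_f + β·MRP, so the slope of the SML is
MRP = (11.52% − 5.81%) / (2.06 − 0.59) = 5.71% / 1.47 = 3.8844%
R_f = E(R_Ingram) − β_Ingram·MRP = 5.81% − 0.59 × 3.8844% = 3.5182%

3.52%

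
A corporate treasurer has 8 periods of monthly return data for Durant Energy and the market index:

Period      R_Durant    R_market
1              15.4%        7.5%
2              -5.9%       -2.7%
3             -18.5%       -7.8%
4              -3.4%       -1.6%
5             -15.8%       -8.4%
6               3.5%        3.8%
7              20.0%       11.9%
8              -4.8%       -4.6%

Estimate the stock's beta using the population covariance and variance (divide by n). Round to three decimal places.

Mean R_i = (15.4 − 5.9 − 18.5 − 3.4 − 15.8 + 3.5 + 20.0 − 4.8) / 8 = -1.1875%
Mean R_m = (7.5 − 2.7 − 7.8 − 1.6 − 8.4 + 3.8 + 11.9 − 4.6) / 8 = -0.2375%
Σ(R_i − R̄_i)(R_m − R̄_m) = 685.0138  ⇒  Cov = 685.0138 / 8 = 85.6267
Σ(R_m − R̄_m)² = 374.2588  ⇒  Var(R_m) = 374.2588 / 8 = 46.7824
β = Cov / Var(R_m) = 85.6267 / 46.7824 = 1.8303

1.830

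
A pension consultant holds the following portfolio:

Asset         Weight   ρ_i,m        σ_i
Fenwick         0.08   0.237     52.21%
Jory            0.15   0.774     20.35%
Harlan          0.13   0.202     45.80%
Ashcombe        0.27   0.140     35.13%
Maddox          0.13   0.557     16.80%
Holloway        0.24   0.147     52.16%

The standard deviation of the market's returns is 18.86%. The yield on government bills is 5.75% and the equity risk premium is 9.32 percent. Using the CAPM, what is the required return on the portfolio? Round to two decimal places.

β_Fenwick = 0.237 × 52.21% / 18.86% = 0.6561
β_Jory = 0.774 × 20.35% / 18.86% = 0.8351
β_Harlan = 0.202 × 45.80% / 18.86% = 0.4905
β_Ashcombe = 0.140 × 35.13% / 18.86% = 0.2608
β_Maddox = 0.557 × 16.80% / 18.86% = 0.4962
β_Holloway = 0.147 × 52.16% / 18.86% = 0.4065
β_P = Σ w_i β_i = 0.08×0.6561 + 0.15×0.8351 + 0.13×0.4905 + 0.27×0.2608 + 0.13×0.4962 + 0.24×0.4065 = 0.4740
E(R_P) = R_f + β_P × MRP = 5.75% + 0.4740 × 9.32% = 10.17%

10.17%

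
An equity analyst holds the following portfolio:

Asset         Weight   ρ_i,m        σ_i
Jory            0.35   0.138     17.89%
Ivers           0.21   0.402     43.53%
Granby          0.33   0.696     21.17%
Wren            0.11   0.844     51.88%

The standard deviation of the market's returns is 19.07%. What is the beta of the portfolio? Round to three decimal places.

β_Jory = 0.138 × 17.89% / 19.07% = 0.1295
β_Ivers = 0.402 × 43.53% / 19.07% = 0.9176
β_Granby = 0.696 × 21.17% / 19.07% = 0.7726
β_Wren = 0.844 × 51.88% / 19.07% = 2.2961
β_P = Σ w_i β_i = 0.35×0.1295 + 0.21×0.9176 + 0.33×0.7726 + 0.11×2.2961 = 0.7456

0.746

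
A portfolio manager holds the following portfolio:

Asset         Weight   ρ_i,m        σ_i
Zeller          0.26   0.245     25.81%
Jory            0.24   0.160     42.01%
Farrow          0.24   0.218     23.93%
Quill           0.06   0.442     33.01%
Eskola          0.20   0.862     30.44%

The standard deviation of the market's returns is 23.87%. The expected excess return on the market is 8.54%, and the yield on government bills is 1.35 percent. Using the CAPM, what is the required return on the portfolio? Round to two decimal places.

β_Zeller = 0.245 × 25.81% / 23.87% = 0.2649
β_Jory = 0.160 × 42.01% / 23.87% = 0.2816
β_Farrow = 0.218 × 23.93% / 23.87% = 0.2185
β_Quill = 0.442 × 33.01% / 23.87% = 0.6112
β_Eskola = 0.862 × 30.44% / 23.87% = 1.0993
β_P = Σ w_i β_i = 0.26×0.2649 + 0.24×0.2816 + 0.24×0.2185 + 0.06×0.6112 + 0.20×1.0993 = 0.4454
E(R_P) = R_f + β_P × MRP = 1.35% + 0.4454 × 8.54% = 5.15%

5.15%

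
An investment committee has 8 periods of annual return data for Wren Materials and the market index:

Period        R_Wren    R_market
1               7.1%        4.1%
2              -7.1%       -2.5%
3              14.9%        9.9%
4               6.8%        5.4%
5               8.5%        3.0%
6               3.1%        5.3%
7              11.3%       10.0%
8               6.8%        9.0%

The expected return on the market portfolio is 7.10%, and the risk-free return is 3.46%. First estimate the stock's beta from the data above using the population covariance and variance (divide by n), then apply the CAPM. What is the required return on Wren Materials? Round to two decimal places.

Mean R_i = (7.1 − 7.1 + 14.9 + 6.8 + 8.5 + 3.1 + 11.3 + 6.8) / 8 = 6.4250%
Mean R_m = (4.1 − 2.5 + 9.9 + 5.4 + 3.0 + 5.3 + 10.0 + 9.0) / 8 = 5.5250%
Σ(R_i − R̄_i)(R_m − R̄_m) = 163.2350  ⇒  Cov = 163.2350 / 8 = 20.4044
Σ(R_m − R̄_m)² = 124.1150  ⇒  Var(R_m) = 124.1150 / 8 = 15.5144
β = Cov / Var(R_m) = 20.4044 / 15.5144 = 1.3152
MRP = 7.10% − 3.46% = 3.64%
E(R) = R_f + β × MRP = 3.46% + 1.3152 × 3.64% = 8.25%

8.25%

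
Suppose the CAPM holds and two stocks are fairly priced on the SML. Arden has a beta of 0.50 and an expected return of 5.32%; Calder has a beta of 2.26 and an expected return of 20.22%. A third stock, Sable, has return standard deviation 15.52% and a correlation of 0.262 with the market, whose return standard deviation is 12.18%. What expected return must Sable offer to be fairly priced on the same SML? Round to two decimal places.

MRP = (20.22% − 5.32%) / (2.26 − 0.50) = 8.4659%
R_f = 5.32% − 0.50 × 8.4659% = 1.0871%
β_Sable = ρ·σ_i/σ_m = 0.262 × 15.52 / 12.18 = 0.3338
E(R_Sable) = R_f + β × MRP = 1.0871% + 0.3338 × 8.4659% = 3.91%

3.91%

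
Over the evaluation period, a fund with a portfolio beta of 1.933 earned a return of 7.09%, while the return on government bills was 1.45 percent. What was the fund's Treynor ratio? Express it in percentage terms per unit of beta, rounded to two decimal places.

2.92%

Treynor = (R_P − R_f) / β_P = (7.09% − 1.45%) / 1.9330 = 5.64% / 1.9330 = 2.92%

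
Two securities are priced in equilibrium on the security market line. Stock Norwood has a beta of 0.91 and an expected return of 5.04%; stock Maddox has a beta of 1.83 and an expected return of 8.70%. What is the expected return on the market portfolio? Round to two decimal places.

Both satisfy E(R) = R_f + β·MRP, so the slope of the SML is
MRP = (8.70% − 5.04%) / (1.83 − 0.91) = 3.66% / 0.92 = 3.9783%
R_f = E(R_Norwood) − β_Norwood·MRP = 5.04% − 0.91 × 3.9783% = 1.4197%
E(R_m) = R_f + MRP = 1.4197% + 3.9783% = 5.40%

5.40%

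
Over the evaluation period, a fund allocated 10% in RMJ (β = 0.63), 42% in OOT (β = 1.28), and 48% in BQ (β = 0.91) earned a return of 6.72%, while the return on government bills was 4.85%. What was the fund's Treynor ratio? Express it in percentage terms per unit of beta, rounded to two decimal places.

1.80%

β_P = 0.10×0.63 + 0.42×1.28 + 0.48×0.91 = 1.0374
Treynor = (R_P − R_f) / β_P = (6.72% − 4.85%) / 1.0374 = 1.87% / 1.0374 = 1.80%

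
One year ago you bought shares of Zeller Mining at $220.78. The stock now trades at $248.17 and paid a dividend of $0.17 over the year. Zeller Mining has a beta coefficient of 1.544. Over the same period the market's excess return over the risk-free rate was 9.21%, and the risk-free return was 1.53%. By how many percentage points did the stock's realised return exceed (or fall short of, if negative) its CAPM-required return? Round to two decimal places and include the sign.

Realised HPR = (P1 + D1 − P0) / P0 = (248.17 + 0.17 − 220.78) / 220.78 = 27.56 / 220.78 = 12.4830%
CAPM required = R_f + β·MRP = 1.53% + 1.544 × 9.21% = 15.75024%
α = realised − required = 12.4830% − 15.75024% = -3.27%

-3.27%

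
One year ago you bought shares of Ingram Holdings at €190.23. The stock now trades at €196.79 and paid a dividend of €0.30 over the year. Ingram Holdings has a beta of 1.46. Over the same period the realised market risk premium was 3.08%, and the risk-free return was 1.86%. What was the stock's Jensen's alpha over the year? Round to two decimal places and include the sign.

Realised HPR = (P1 + D1 − P0) / P0 = (196.79 + 0.30 − 190.23) / 190.23 = 6.86 / 190.23 = 3.6062%
CAPM required = R_f + β·MRP = 1.86% + 1.46 × 3.08% = 6.3568%
α = realised − required = 3.6062% − 6.3568% = -2.75%

-2.75%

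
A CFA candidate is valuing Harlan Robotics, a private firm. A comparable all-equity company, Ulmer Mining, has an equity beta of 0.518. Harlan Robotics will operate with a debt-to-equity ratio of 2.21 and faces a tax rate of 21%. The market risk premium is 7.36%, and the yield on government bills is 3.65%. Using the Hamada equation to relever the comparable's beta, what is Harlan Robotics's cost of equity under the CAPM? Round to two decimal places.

β_L = β_U × [1 + (1 − t)(D/E)] = 0.518 × [1 + (1 − 0.21) × 2.21]
    = 0.518 × [1 + 0.79 × 2.21] = 0.518 × 2.7459 = 1.4224
E(R) = R_f + β_L × MRP = 3.65% + 1.4224 × 7.36% = 14.12%

14.12%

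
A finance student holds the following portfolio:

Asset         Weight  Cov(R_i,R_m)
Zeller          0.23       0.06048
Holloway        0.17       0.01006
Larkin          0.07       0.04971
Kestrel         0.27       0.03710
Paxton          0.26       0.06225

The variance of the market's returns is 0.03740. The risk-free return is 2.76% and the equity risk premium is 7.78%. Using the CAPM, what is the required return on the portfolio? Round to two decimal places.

12.18%

β_Zeller = 0.06048 / 0.03740 = 1.6171
β_Holloway = 0.01006 / 0.03740 = 0.2690
β_Larkin = 0.04971 / 0.03740 = 1.3291
β_Kestrel = 0.03710 / 0.03740 = 0.9920
β_Paxton = 0.06225 / 0.03740 = 1.6644
β_P = Σ w_i β_i = 0.23×1.6171 + 0.17×0.2690 + 0.07×1.3291 + 0.27×0.9920 + 0.26×1.6644 = 1.2113
E(R_P) = R_f + β_P × MRP = 2.76% + 1.2113 × 7.78% = 12.18%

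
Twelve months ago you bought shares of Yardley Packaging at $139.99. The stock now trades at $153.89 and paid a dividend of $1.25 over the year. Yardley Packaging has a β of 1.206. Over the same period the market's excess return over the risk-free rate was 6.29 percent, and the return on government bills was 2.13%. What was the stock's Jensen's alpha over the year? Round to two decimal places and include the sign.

+1.11%

Realised HPR = (P1 + D1 − P0) / P0 = (153.89 + 1.25 − 139.99) / 139.99 = 15.15 / 139.99 = 10.8222%
CAPM required = R_f + β·MRP = 2.13% + 1.206 × 6.29% = 9.71574%
α = realised − required = 10.8222% − 9.71574% = +1.11%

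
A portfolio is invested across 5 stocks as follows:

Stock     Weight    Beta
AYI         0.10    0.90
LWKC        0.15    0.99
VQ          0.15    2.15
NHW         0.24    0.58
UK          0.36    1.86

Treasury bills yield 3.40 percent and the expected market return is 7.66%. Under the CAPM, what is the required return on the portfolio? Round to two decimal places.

β_P = Σ w_i β_i = 0.10×0.90 + 0.15×0.99 + 0.15×2.15 + 0.24×0.58 + 0.36×1.86 = 1.3698
MRP = 7.66% − 3.40% = 4.26%
E(R_P) = R_f + β_P × MRP = 3.40% + 1.3698 × 4.26% = 9.24%

9.24%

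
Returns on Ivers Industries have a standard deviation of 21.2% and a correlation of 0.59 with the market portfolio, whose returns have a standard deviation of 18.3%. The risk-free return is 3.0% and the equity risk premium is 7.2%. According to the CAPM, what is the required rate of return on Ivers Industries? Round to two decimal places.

β = ρ × σ_i / σ_m = 0.59 × 21.2% / 18.3% = 0.6835
E(R) = 3.0% + 0.6835 × 7.2% = 7.92%

7.92%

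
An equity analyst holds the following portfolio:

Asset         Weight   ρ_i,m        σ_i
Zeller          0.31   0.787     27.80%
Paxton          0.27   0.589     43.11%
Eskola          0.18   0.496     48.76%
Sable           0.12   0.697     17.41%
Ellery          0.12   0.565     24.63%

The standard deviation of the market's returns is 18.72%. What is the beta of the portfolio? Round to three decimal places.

β_Zeller = 0.787 × 27.80% / 18.72% = 1.1687
β_Paxton = 0.589 × 43.11% / 18.72% = 1.3564
β_Eskola = 0.496 × 48.76% / 18.72% = 1.2919
β_Sable = 0.697 × 17.41% / 18.72% = 0.6482
β_Ellery = 0.565 × 24.63% / 18.72% = 0.7434
β_P = Σ w_i β_i = 0.31×1.1687 + 0.27×1.3564 + 0.18×1.2919 + 0.12×0.6482 + 0.12×0.7434 = 1.1281

1.128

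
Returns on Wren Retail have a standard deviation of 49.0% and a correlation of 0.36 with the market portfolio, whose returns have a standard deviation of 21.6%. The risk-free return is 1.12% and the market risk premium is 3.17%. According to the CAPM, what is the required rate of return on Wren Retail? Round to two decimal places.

3.71%

β = ρ × σ_i / σ_m = 0.36 × 49.0% / 21.6% = 0.8167
E(R) = 1.12% + 0.8167 × 3.17% = 3.71%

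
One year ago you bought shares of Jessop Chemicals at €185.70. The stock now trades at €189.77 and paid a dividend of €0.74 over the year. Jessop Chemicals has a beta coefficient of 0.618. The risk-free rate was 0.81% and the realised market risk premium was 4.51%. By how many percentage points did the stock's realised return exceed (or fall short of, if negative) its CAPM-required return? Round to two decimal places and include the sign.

Realised HPR = (P1 + D1 − P0) / P0 = (189.77 + 0.74 − 185.70) / 185.70 = 4.81 / 185.70 = 2.5902%
CAPM required = R_f + β·MRP = 0.81% + 0.618 × 4.51% = 3.59718%
α = realised − required = 2.5902% − 3.59718% = -1.01%

-1.01%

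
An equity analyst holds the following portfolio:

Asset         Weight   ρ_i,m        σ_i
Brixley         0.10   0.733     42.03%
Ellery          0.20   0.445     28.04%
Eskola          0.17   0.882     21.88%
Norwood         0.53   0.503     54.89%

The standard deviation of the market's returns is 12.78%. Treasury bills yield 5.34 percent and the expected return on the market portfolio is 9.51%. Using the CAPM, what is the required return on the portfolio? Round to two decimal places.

13.00%

β_Brixley = 0.733 × 42.03% / 12.78% = 2.4106
β_Ellery = 0.445 × 28.04% / 12.78% = 0.9764
β_Eskola = 0.882 × 21.88% / 12.78% = 1.5100
β_Norwood = 0.503 × 54.89% / 12.78% = 2.1604
β_P = Σ w_i β_i = 0.10×2.4106 + 0.20×0.9764 + 0.17×1.5100 + 0.53×2.1604 = 1.8381
MRP = 9.51% − 5.34% = 4.17%
E(R_P) = R_f + β_P × MRP = 5.34% + 1.8381 × 4.17% = 13.00%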